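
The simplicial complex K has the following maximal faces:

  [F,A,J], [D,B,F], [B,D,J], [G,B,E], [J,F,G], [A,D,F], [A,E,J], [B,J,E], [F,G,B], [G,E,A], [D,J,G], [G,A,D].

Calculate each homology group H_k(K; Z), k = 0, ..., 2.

Order the vertices as A < B < D < E < F < G < J. Listing each simplex with vertices in this order, K has dimension 2 with simplices:

  0-simplices (7): A, B, D, E, F, G, J
  1-simplices (18): AD, AE, AF, AG, AJ, BD, BE, BF, BG, BJ, DF, DG, DJ, EG, EJ, FG, FJ, GJ
  2-simplices (12): ADF, ADG, AEG, AEJ, AFJ, BDF, BDJ, BEG, BEJ, BFG, DGJ, FGJ

giving chain groups C_0 ≅ Z^7, C_1 ≅ Z^18, C_2 ≅ Z^12.

Boundary ∂_1: C_1 → C_0 is given by ∂[p,q] = [q] − [p].
This gives a 7×18 integer matrix of rank 6; reducing to Smith normal form yields diagonal entries (1,1,1,1,1,1).

∂_2: C_2 → C_1 acts by ∂[p,q,r] = [q,r] − [p,r] + [p,q]. For instance
  ∂FGJ = GJ − FJ + FG,
  ∂BDF = DF − BF + BD.
The resulting 18×12 matrix has rank 12, and its Smith normal form has invariant factors (1,1,1,1,1,1,1,1,1,1,1,2).

Computing H_k = (kernel of ∂_k) / (image of ∂_{k+1}):

  H_0: rank C_0 − rank ∂_1 = 7 − 6 = 1, and the invariant factors of ∂_1 are all 1, so H_0 = Z.
  H_1: rank ker ∂_1 − rank ∂_2 = (18 − 6) − 12 = 0, and ∂_2 has invariant factor 2 > 1, so H_1 = Z/2.
  H_2: rank ker ∂_2 − rank ∂_3 = (12 − 12) − 0 = 0, and there is no ∂_3, so H_2 = 0.

H_0 = Z,  H_1 = Z/2,  H_2 = 0.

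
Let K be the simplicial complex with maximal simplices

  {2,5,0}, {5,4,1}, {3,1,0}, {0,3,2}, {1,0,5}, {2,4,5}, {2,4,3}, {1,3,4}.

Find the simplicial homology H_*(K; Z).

Order the vertices as 0 < 1 < 2 < 3 < 4 < 5. Listing each simplex with vertices in this order, K has dimension 2 with simplices:

  0-simplices (6): [0], [1], [2], [3], [4], [5]
  1-simplices (12): [0,1], [0,2], [0,3], [0,5], [1,3], [1,4], [1,5], [2,3], [2,4], [2,5], [3,4], [4,5]
  2-simplices (8): [0,1,3], [0,1,5], [0,2,3], [0,2,5], [1,3,4], [1,4,5], [2,3,4], [2,4,5]

so the chain groups are C_0 ≅ Z^6, C_1 ≅ Z^12, C_2 ≅ Z^8.

Boundary ∂_1: C_1 → C_0 is given by ∂[p,q] = [q] − [p].
The resulting 6×12 matrix has rank 5, and its Smith normal form has invariant factors (1,1,1,1,1).

The boundary map ∂_2: C_2 → C_1 sends each 2-simplex [p,q,r] to [q,r] − [p,r] + [p,q]. For instance
  ∂[0,1,3] = [1,3] − [0,3] + [0,1],
  ∂[1,4,5] = [4,5] − [1,5] + [1,4].
As a 12×8 matrix over Z this has rank 7, with invariant factors (1,1,1,1,1,1,1).

From H_k ≅ ker(∂_k) / im(∂_{k+1}) we obtain:

  H_0: rank C_0 − rank ∂_1 = 6 − 5 = 1, and the invariant factors of ∂_1 are all 1, so H_0 = Z.
  H_1: rank ker ∂_1 − rank ∂_2 = (12 − 5) − 7 = 0, and the invariant factors of ∂_2 are all 1, so H_1 = 0.
  H_2: rank ker ∂_2 − rank ∂_3 = (8 − 7) − 0 = 1, and there is no ∂_3, so H_2 = Z.

As a check, the Euler characteristic is 6 − 12 + 8 = 2, which agrees with 1 − 0 + 1 = 2.

H_0 = Z,  H_1 = 0,  H_2 = Z.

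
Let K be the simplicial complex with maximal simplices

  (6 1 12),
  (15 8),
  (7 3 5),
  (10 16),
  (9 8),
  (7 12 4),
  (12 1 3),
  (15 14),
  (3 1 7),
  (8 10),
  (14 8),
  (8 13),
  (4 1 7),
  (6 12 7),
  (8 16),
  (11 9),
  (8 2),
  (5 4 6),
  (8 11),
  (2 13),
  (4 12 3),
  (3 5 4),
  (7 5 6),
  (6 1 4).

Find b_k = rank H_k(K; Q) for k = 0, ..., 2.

Take the total order 1 < 2 < 3 < 4 < 5 < 6 < 7 < 8 < 9 < 10 < 11 < 12 < 13 < 14 < 15 < 16 on the vertex set. Then K (dimension 2) consists of the simplices:

  0-simplices (16): [1], [2], [3], [4], [5], [6], [7], [8], [9], [10], [11], [12], [13], [14], [15], [16]
  1-simplices (30): (30 of them)
  2-simplices (12): [1,3,7], [1,3,12], [1,4,6], [1,4,7], [1,6,12], [3,4,5], [3,4,12], [3,5,7], [4,5,6], [4,7,12], [5,6,7], [6,7,12]

giving chain groups C_0 ≅ Z^16, C_1 ≅ Z^30, C_2 ≅ Z^12.

The boundary map ∂_1: C_1 → C_0 maps an edge to its endpoints' difference, ∂[p,q] = q − p. For instance
  ∂[14,15] = [15] − [14].
The resulting 16×30 matrix has rank 14, and its Smith normal form has invariant factors (1,1,1,1,1,1,1,1,1,1,1,1,1,1).

Boundary ∂_2: C_2 → C_1 acts by ∂[p,q,r] = [q,r] − [p,r] + [p,q]. For instance
  ∂[1,4,6] = [4,6] − [1,6] + [1,4],
  ∂[1,3,7] = [3,7] − [1,7] + [1,3].
As a 30×12 matrix over Z this has rank 12, with invariant factors (1,1,1,1,1,1,1,1,1,1,1,2).

Reading off H_k = ker ∂_k / im ∂_{k+1}:

  H_0: rank C_0 − rank ∂_1 = 16 − 14 = 2, and the invariant factors of ∂_1 are all 1, so H_0 ≅ Z^2.
  H_1: rank ker ∂_1 − rank ∂_2 = (30 − 14) − 12 = 4, and ∂_2 has invariant factor 2 > 1, so H_1 ≅ Z^4 ⊕ Z/2.
  H_2: rank ker ∂_2 − rank ∂_3 = (12 − 12) − 0 = 0, and there is no ∂_3, so H_2 ≅ 0.

As a check, the Euler characteristic is 16 − 30 + 12 = -2, which agrees with 2 − 4 + 0 = -2.

Hence the Betti numbers are b_0 = 2, b_1 = 4, b_2 = 0.

b_0 = 2, b_1 = 4, b_2 = 0.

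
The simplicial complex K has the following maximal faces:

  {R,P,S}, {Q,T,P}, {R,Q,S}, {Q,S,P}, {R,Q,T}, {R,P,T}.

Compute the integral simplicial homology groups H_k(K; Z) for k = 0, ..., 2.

K has 5 vertices, 9 edges, 6 triangles.
rank ∂_0 = 0, rank ∂_1 = 4 ⇒ b_0 = 5 − 0 − 4 = 1; all invariant factors of ∂_1 are 1 so no torsion. So H_0 = Z.
rank ∂_1 = 4, rank ∂_2 = 5 ⇒ b_1 = 9 − 4 − 5 = 0; all invariant factors of ∂_2 are 1 so no torsion. So H_1 = 0.
rank ∂_2 = 5, rank ∂_3 = 0 ⇒ b_2 = 6 − 5 − 0 = 1. So H_2 = Z.

H_0 = Z,  H_1 = 0,  H_2 = Z.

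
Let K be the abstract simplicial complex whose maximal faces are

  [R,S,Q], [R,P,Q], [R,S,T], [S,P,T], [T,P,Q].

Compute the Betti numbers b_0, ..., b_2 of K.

Fix the vertex order P < Q < R < S < T and write every simplex with vertices in increasing order. Then dim K = 2 and the simplices of K are:

  0-simplices (5): P, Q, R, S, T
  1-simplices (10): PQ, PR, PS, PT, QR, QS, QT, RS, RT, ST
  2-simplices (5): PQR, PQT, PST, QRS, RST

giving chain groups C_0 ≅ Z^5, C_1 ≅ Z^10, C_2 ≅ Z^5.

∂_1: C_1 → C_0 maps an edge to its endpoints' difference, ∂[p,q] = q − p. For instance
  ∂PS = S − P.
The resulting 5×10 matrix has rank 4, and its Smith normal form has invariant factors (1,1,1,1).

Boundary ∂_2: C_2 → C_1 maps a triangle to the signed sum of its edges. For instance
  ∂PST = ST − PT + PS,
  ∂QRS = RS − QS + QR.
As a 10×5 matrix over Z this has rank 5, with invariant factors (1,1,1,1,1).

Computing H_k = (kernel of ∂_k) / (image of ∂_{k+1}):

  H_0: rank C_0 − rank ∂_1 = 5 − 4 = 1, and the invariant factors of ∂_1 are all 1, so H_0 ≅ Z.
  H_1: rank ker ∂_1 − rank ∂_2 = (10 − 4) − 5 = 1, and the invariant factors of ∂_2 are all 1, so H_1 ≅ Z.
  H_2: rank ker ∂_2 − rank ∂_3 = (5 − 5) − 0 = 0, and there is no ∂_3, so H_2 ≅ 0.

As a check, the Euler characteristic is 5 − 10 + 5 = 0, which agrees with 1 − 1 + 0 = 0.

Hence the Betti numbers are b_0 = 1, b_1 = 1, b_2 = 0.

b_0 = 1, b_1 = 1, b_2 = 0.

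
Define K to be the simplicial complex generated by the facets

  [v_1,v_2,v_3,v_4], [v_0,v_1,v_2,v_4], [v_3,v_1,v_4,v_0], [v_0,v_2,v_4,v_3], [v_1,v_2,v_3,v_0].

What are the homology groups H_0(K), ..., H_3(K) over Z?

Take the total order v_0 < v_1 < v_2 < v_3 < v_4 on the vertex set. Then K (dimension 3) consists of the simplices:

  0-simplices (5): [v_0], [v_1], [v_2], [v_3], [v_4]
  1-simplices (10): [v_0,v_1], [v_0,v_2], [v_0,v_3], [v_0,v_4], [v_1,v_2], [v_1,v_3], [v_1,v_4], [v_2,v_3], [v_2,v_4], [v_3,v_4]
  2-simplices (10): [v_0,v_1,v_2], [v_0,v_1,v_3], [v_0,v_1,v_4], [v_0,v_2,v_3], [v_0,v_2,v_4], [v_0,v_3,v_4], [v_1,v_2,v_3], [v_1,v_2,v_4], [v_1,v_3,v_4], [v_2,v_3,v_4]
  3-simplices (5): [v_0,v_1,v_2,v_3], [v_0,v_1,v_2,v_4], [v_0,v_1,v_3,v_4], [v_0,v_2,v_3,v_4], [v_1,v_2,v_3,v_4]

giving chain groups C_0 ≅ Z^5, C_1 ≅ Z^10, C_2 ≅ Z^10, C_3 ≅ Z^5.

∂_1: C_1 → C_0 sends each edge [p,q] (with p < q) to q − p.
As a 5×10 matrix over Z this has rank 4, with invariant factors (1,1,1,1).

∂_2: C_2 → C_1 sends each 2-simplex [p,q,r] to [q,r] − [p,r] + [p,q]. For instance
  ∂[v_1,v_2,v_3] = [v_2,v_3] − [v_1,v_3] + [v_1,v_2],
  ∂[v_0,v_1,v_4] = [v_1,v_4] − [v_0,v_4] + [v_0,v_1].
The 10×10 boundary matrix has rank 6 and Smith normal form diag(1,1,1,1,1,1).

Boundary ∂_3: C_3 → C_2 sends each 3-simplex σ to the alternating sum Σ_i (−1)^i (σ with its i-th vertex removed). For instance
  ∂[v_0,v_1,v_3,v_4] = [v_1,v_3,v_4] − [v_0,v_3,v_4] + [v_0,v_1,v_4] − [v_0,v_1,v_3],
  ∂[v_0,v_2,v_3,v_4] = [v_2,v_3,v_4] − [v_0,v_3,v_4] + [v_0,v_2,v_4] − [v_0,v_2,v_3].
As a 10×5 matrix over Z this has rank 4, with invariant factors (1,1,1,1).

Now H_k = ker ∂_k / im ∂_{k+1}, so:

  H_0: rank C_0 − rank ∂_1 = 5 − 4 = 1, and the invariant factors of ∂_1 are all 1, so H_0 ≅ Z.
  H_1: rank ker ∂_1 − rank ∂_2 = (10 − 4) − 6 = 0, and the invariant factors of ∂_2 are all 1, so H_1 ≅ 0.
  H_2: rank ker ∂_2 − rank ∂_3 = (10 − 6) − 4 = 0, and the invariant factors of ∂_3 are all 1, so H_2 ≅ 0.
  H_3: rank ker ∂_3 − rank ∂_4 = (5 − 4) − 0 = 1, and there is no ∂_4, so H_3 ≅ Z.

(K is a triangulation of the 3-sphere S^3.)

H_0 ≅ Z,  H_1 = 0,  H_2 = 0,  H_3 ≅ Z.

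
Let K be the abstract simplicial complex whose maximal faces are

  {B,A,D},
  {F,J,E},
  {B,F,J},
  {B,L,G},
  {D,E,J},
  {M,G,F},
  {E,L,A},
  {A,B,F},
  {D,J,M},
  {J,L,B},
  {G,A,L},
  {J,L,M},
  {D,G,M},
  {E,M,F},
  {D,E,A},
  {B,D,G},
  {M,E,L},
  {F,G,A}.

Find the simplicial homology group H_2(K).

Order the vertices as A < B < D < E < F < G < J < L < M. Listing each simplex with vertices in this order, K has dimension 2 with simplices:

  0-simplices (9): A, B, D, E, F, G, J, L, M
  1-simplices (27): AB, AD, AE, AF, AG, AL, BD, BF, BG, BJ, BL, DE, DG, DJ, DM, EF, EJ, EL, EM, FG, FJ, FM, GL, GM, JL, JM, LM
  2-simplices (18): ABD, ABF, ADE, AEL, AFG, AGL, BDG, BFJ, BGL, BJL, DEJ, DGM, DJM, EFJ, EFM, ELM, FGM, JLM

Hence C_0 ≅ Z^9, C_1 ≅ Z^27, C_2 ≅ Z^18.

The boundary map ∂_1: C_1 → C_0 maps an edge to its endpoints' difference, ∂[p,q] = q − p. For instance
  ∂EJ = J − E.
The resulting 9×27 matrix has rank 8, and its Smith normal form has invariant factors (1,1,1,1,1,1,1,1).

∂_2: C_2 → C_1 maps a triangle to the signed sum of its edges. For instance
  ∂DGM = GM − DM + DG,
  ∂JLM = LM − JM + JL.
The resulting 27×18 matrix has rank 18, and its Smith normal form has invariant factors (1,1,1,1,1,1,1,1,1,1,1,1,1,1,1,1,1,2).

Now H_k = ker ∂_k / im ∂_{k+1}, so:

  H_2: rank ker ∂_2 − rank ∂_3 = (18 − 18) − 0 = 0, and there is no ∂_3, so H_2 = 0.

(K is a triangulation of the Klein bottle.)

H_2 = 0.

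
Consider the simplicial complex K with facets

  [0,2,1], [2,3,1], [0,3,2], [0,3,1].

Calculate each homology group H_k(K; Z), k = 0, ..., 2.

We work with the vertex ordering 0 < 1 < 2 < 3. The simplices of K, each written with vertices in increasing order, are:

  0-simplices (4): [0], [1], [2], [3]
  1-simplices (6): [0,1], [0,2], [0,3], [1,2], [1,3], [2,3]
  2-simplices (4): [0,1,2], [0,1,3], [0,2,3], [1,2,3]

Hence C_0 ≅ Z^4, C_1 ≅ Z^6, C_2 ≅ Z^4.

Boundary ∂_1: C_1 → C_0 maps an edge to its endpoints' difference, ∂[p,q] = q − p.
This gives a 4×6 integer matrix of rank 3; reducing to Smith normal form yields diagonal entries (1,1,1).

Boundary ∂_2: C_2 → C_1 maps a triangle to the signed sum of its edges. For instance
  ∂[1,2,3] = [2,3] − [1,3] + [1,2],
  ∂[0,1,3] = [1,3] − [0,3] + [0,1].
The resulting 6×4 matrix has rank 3, and its Smith normal form has invariant factors (1,1,1).

Computing H_k = (kernel of ∂_k) / (image of ∂_{k+1}):

  H_0: rank C_0 − rank ∂_1 = 4 − 3 = 1, and the invariant factors of ∂_1 are all 1, so H_0 ≅ Z.
  H_1: rank ker ∂_1 − rank ∂_2 = (6 − 3) − 3 = 0, and the invariant factors of ∂_2 are all 1, so H_1 ≅ 0.
  H_2: rank ker ∂_2 − rank ∂_3 = (4 − 3) − 0 = 1, and there is no ∂_3, so H_2 ≅ Z.

H_0 ≅ Z,  H_1 = 0,  H_2 ≅ Z.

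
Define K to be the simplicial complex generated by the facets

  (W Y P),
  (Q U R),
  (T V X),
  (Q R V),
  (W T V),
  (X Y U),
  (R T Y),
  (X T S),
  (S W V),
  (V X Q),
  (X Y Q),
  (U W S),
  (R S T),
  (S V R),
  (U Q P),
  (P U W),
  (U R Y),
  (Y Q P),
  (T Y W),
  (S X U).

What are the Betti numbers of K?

Fix the vertex order P < Q < R < S < T < U < V < W < X < Y and write every simplex with vertices in increasing order. Then dim K = 2 and the simplices of K are:

  0-simplices (10): P, Q, R, S, T, U, V, W, X, Y
  1-simplices (30): PQ, PU, PW, PY, QR, QU, QV, QX, QY, RS, RT, RU, RV, RY, ST, SU, SV, SW, SX, TV, TW, TX, TY, UW, UX, UY, VW, VX, WY, XY
  2-simplices (20): PQU, PQY, PUW, PWY, QRU, QRV, QVX, QXY, RST, RSV, RTY, RUY, STX, SUW, SUX, SVW, TVW, TVX, TWY, UXY

giving chain groups C_0 ≅ Z^10, C_1 ≅ Z^30, C_2 ≅ Z^20.

The boundary map ∂_1: C_1 → C_0 sends each edge [p,q] (with p < q) to q − p. For instance
  ∂RU = U − R.
The resulting 10×30 matrix has rank 9, and its Smith normal form has invariant factors (1,1,1,1,1,1,1,1,1).

∂_2: C_2 → C_1 sends each 2-simplex [p,q,r] to [q,r] − [p,r] + [p,q]. For instance
  ∂QRV = RV − QV + QR,
  ∂QXY = XY − QY + QX.
This gives a 30×20 integer matrix of rank 20; reducing to Smith normal form yields diagonal entries (1,1,1,1,1,1,1,1,1,1,1,1,1,1,1,1,1,1,1,2).

Reading off H_k = ker ∂_k / im ∂_{k+1}:

  H_0: rank C_0 − rank ∂_1 = 10 − 9 = 1, and the invariant factors of ∂_1 are all 1, so H_0 ≅ Z.
  H_1: rank ker ∂_1 − rank ∂_2 = (30 − 9) − 20 = 1, and ∂_2 has invariant factor 2 > 1, so H_1 ≅ Z ⊕ Z_2.
  H_2: rank ker ∂_2 − rank ∂_3 = (20 − 20) − 0 = 0, and there is no ∂_3, so H_2 ≅ 0.

(K is a triangulation of the Klein bottle.)

Hence the Betti numbers are b_0 = 1, b_1 = 1, b_2 = 0.

b_0 = 1, b_1 = 1, b_2 = 0.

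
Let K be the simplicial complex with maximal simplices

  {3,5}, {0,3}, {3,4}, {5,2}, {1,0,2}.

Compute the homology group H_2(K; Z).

Fix the vertex order 0 < 1 < 2 < 3 < 4 < 5 and write every simplex with vertices in increasing order. Then dim K = 2 and the simplices of K are:

  0-simplices (6): [0], [1], [2], [3], [4], [5]
  1-simplices (7): [0,1], [0,2], [0,3], [1,2], [2,5], [3,4], [3,5]
  2-simplices (1): [0,1,2]

Hence C_0 ≅ Z^6, C_1 ≅ Z^7, C_2 ≅ Z^1.

∂_1: C_1 → C_0 is given by ∂[p,q] = [q] − [p]. For instance
  ∂[0,2] = [2] − [0].
This gives a 6×7 integer matrix of rank 5; reducing to Smith normal form yields diagonal entries (1,1,1,1,1).

∂_2: C_2 → C_1 acts by ∂[p,q,r] = [q,r] − [p,r] + [p,q]. For instance
  ∂[0,1,2] = [1,2] − [0,2] + [0,1].
This gives a 7×1 integer matrix of rank 1; reducing to Smith normal form yields diagonal entries (1).

From H_k ≅ ker(∂_k) / im(∂_{k+1}) we obtain:

  H_2: rank ker ∂_2 − rank ∂_3 = (1 − 1) − 0 = 0, and there is no ∂_3, so H_2 = 0.

H_2 = 0.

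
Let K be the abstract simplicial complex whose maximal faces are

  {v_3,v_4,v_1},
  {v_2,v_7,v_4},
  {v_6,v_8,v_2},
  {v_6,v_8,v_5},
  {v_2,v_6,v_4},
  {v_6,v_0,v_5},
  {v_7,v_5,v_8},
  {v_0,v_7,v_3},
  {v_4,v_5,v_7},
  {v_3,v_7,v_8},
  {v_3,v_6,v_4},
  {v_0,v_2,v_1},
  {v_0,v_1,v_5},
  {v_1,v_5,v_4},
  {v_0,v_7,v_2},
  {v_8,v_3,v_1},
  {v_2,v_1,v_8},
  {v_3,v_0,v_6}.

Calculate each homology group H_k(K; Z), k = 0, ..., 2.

H_0 ≅ Z,  H_1 ≅ Z^2,  H_2 ≅ Z.

We work with the vertex ordering v_0 < v_1 < v_2 < v_3 < v_4 < v_5 < v_6 < v_7 < v_8. The simplices of K, each written with vertices in increasing order, are:

  0-simplices (9): [v_0], [v_1], [v_2], [v_3], [v_4], [v_5], [v_6], [v_7], [v_8]
  1-simplices (27): (27 of them)
  2-simplices (18): (18 of them)

giving chain groups C_0 ≅ Z^9, C_1 ≅ Z^27, C_2 ≅ Z^18.

Boundary ∂_1: C_1 → C_0 sends each edge [p,q] (with p < q) to q − p.
This gives a 9×27 integer matrix of rank 8; reducing to Smith normal form yields diagonal entries (1,1,1,1,1,1,1,1).

The boundary map ∂_2: C_2 → C_1 acts by ∂[p,q,r] = [q,r] − [p,r] + [p,q]. For instance
  ∂[v_0,v_3,v_7] = [v_3,v_7] − [v_0,v_7] + [v_0,v_3],
  ∂[v_0,v_3,v_6] = [v_3,v_6] − [v_0,v_6] + [v_0,v_3].
As a 27×18 matrix over Z this has rank 17, with invariant factors (1,1,1,1,1,1,1,1,1,1,1,1,1,1,1,1,1).

Computing H_k = (kernel of ∂_k) / (image of ∂_{k+1}):

  H_0: rank C_0 − rank ∂_1 = 9 − 8 = 1, and the invariant factors of ∂_1 are all 1, so H_0 = Z.
  H_1: rank ker ∂_1 − rank ∂_2 = (27 − 8) − 17 = 2, and the invariant factors of ∂_2 are all 1, so H_1 = Z^2.
  H_2: rank ker ∂_2 − rank ∂_3 = (18 − 17) − 0 = 1, and there is no ∂_3, so H_2 = Z.

As a check, the Euler characteristic is 9 − 27 + 18 = 0, which agrees with 1 − 2 + 1 = 0.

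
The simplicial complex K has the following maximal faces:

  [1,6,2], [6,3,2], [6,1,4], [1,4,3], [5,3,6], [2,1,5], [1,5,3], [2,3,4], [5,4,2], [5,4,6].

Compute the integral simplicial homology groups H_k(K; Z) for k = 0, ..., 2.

H_0 ≅ Z,  H_1 ≅ Z/2,  H_2 = 0.

Fix the vertex order 1 < 2 < 3 < 4 < 5 < 6 and write every simplex with vertices in increasing order. Then dim K = 2 and the simplices of K are:

  0-simplices (6): [1], [2], [3], [4], [5], [6]
  1-simplices (15): [1,2], [1,3], [1,4], [1,5], [1,6], [2,3], [2,4], [2,5], [2,6], [3,4], [3,5], [3,6], [4,5], [4,6], [5,6]
  2-simplices (10): [1,2,5], [1,2,6], [1,3,4], [1,3,5], [1,4,6], [2,3,4], [2,3,6], [2,4,5], [3,5,6], [4,5,6]

Hence C_0 ≅ Z^6, C_1 ≅ Z^15, C_2 ≅ Z^10.

Boundary ∂_1: C_1 → C_0 maps an edge to its endpoints' difference, ∂[p,q] = q − p.
This gives a 6×15 integer matrix of rank 5; reducing to Smith normal form yields diagonal entries (1,1,1,1,1).

∂_2: C_2 → C_1 sends each 2-simplex [p,q,r] to [q,r] − [p,r] + [p,q]. For instance
  ∂[2,3,6] = [3,6] − [2,6] + [2,3],
  ∂[4,5,6] = [5,6] − [4,6] + [4,5].
The 15×10 boundary matrix has rank 10 and Smith normal form diag(1,1,1,1,1,1,1,1,1,2).

From H_k ≅ ker(∂_k) / im(∂_{k+1}) we obtain:

  H_0: rank C_0 − rank ∂_1 = 6 − 5 = 1, and the invariant factors of ∂_1 are all 1, so H_0 = Z.
  H_1: rank ker ∂_1 − rank ∂_2 = (15 − 5) − 10 = 0, and ∂_2 has invariant factor 2 > 1, so H_1 = Z/2.
  H_2: rank ker ∂_2 − rank ∂_3 = (10 − 10) − 0 = 0, and there is no ∂_3, so H_2 = 0.

As a check, the Euler characteristic is 6 − 15 + 10 = 1, which agrees with 1 − 0 + 0 = 1.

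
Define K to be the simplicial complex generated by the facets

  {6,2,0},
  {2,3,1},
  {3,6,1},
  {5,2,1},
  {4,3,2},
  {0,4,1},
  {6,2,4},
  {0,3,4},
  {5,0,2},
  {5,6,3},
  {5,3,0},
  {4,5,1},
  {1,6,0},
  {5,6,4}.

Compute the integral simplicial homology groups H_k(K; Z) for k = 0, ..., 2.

Fix the vertex order 0 < 1 < 2 < 3 < 4 < 5 < 6 and write every simplex with vertices in increasing order. Then dim K = 2 and the simplices of K are:

  0-simplices (7): [0], [1], [2], [3], [4], [5], [6]
  1-simplices (21): [0,1], [0,2], [0,3], [0,4], [0,5], [0,6], [1,2], [1,3], [1,4], [1,5], [1,6], [2,3], [2,4], [2,5], [2,6], [3,4], [3,5], [3,6], [4,5], [4,6], [5,6]
  2-simplices (14): [0,1,4], [0,1,6], [0,2,5], [0,2,6], [0,3,4], [0,3,5], [1,2,3], [1,2,5], [1,3,6], [1,4,5], [2,3,4], [2,4,6], [3,5,6], [4,5,6]

giving chain groups C_0 ≅ Z^7, C_1 ≅ Z^21, C_2 ≅ Z^14.

Boundary ∂_1: C_1 → C_0 sends each edge [p,q] (with p < q) to q − p.
As a 7×21 matrix over Z this has rank 6, with invariant factors (1,1,1,1,1,1).

Boundary ∂_2: C_2 → C_1 sends each 2-simplex [p,q,r] to [q,r] − [p,r] + [p,q]. For instance
  ∂[0,3,4] = [3,4] − [0,4] + [0,3],
  ∂[4,5,6] = [5,6] − [4,6] + [4,5].
As a 21×14 matrix over Z this has rank 13, with invariant factors (1,1,1,1,1,1,1,1,1,1,1,1,1).

Computing H_k = (kernel of ∂_k) / (image of ∂_{k+1}):

  H_0: rank C_0 − rank ∂_1 = 7 − 6 = 1, and the invariant factors of ∂_1 are all 1, so H_0 = Z.
  H_1: rank ker ∂_1 − rank ∂_2 = (21 − 6) − 13 = 2, and the invariant factors of ∂_2 are all 1, so H_1 = Z^2.
  H_2: rank ker ∂_2 − rank ∂_3 = (14 − 13) − 0 = 1, and there is no ∂_3, so H_2 = Z.

As a check, the Euler characteristic is 7 − 21 + 14 = 0, which agrees with 1 − 2 + 1 = 0.
(K is a triangulation of the torus T^2.)

H_0 ≅ Z,  H_1 ≅ Z^2,  H_2 ≅ Z.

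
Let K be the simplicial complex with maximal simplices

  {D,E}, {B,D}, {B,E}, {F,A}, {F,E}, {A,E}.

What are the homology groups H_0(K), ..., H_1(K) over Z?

Fix the vertex order A < B < D < E < F and write every simplex with vertices in increasing order. Then dim K = 1 and the simplices of K are:

  0-simplices (5): A, B, D, E, F
  1-simplices (6): AE, AF, BD, BE, DE, EF

so the chain groups are C_0 ≅ Z^5, C_1 ≅ Z^6.

Boundary ∂_1: C_1 → C_0 sends each edge [p,q] (with p < q) to q − p. For instance
  ∂DE = E − D.
The 5×6 boundary matrix has rank 4 and Smith normal form diag(1,1,1,1).

Now H_k = ker ∂_k / im ∂_{k+1}, so:

  H_0: rank C_0 − rank ∂_1 = 5 − 4 = 1, and the invariant factors of ∂_1 are all 1, so H_0 ≅ Z.
  H_1: rank ker ∂_1 − rank ∂_2 = (6 − 4) − 0 = 2, and there is no ∂_2, so H_1 ≅ Z^2.

As a check, the Euler characteristic is 5 − 6 = -1, which agrees with 1 − 2 = -1.

H_0 = Z,  H_1 = Z^2.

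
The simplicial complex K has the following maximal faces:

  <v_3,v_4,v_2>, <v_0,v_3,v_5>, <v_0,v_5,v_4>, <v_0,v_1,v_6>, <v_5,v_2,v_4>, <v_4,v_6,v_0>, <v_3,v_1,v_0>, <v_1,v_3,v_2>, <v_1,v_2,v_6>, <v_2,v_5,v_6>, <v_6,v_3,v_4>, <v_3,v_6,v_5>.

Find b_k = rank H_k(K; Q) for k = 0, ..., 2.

Take the total order v_0 < v_1 < v_2 < v_3 < v_4 < v_5 < v_6 on the vertex set. Then K (dimension 2) consists of the simplices:

  0-simplices (7): [v_0], [v_1], [v_2], [v_3], [v_4], [v_5], [v_6]
  1-simplices (18): (18 of them)
  2-simplices (12): (12 of them)

so the chain groups are C_0 ≅ Z^7, C_1 ≅ Z^18, C_2 ≅ Z^12.

The boundary map ∂_1: C_1 → C_0 is given by ∂[p,q] = [q] − [p]. For instance
  ∂[v_3,v_5] = [v_5] − [v_3].
The resulting 7×18 matrix has rank 6, and its Smith normal form has invariant factors (1,1,1,1,1,1).

Boundary ∂_2: C_2 → C_1 sends each 2-simplex [p,q,r] to [q,r] − [p,r] + [p,q]. For instance
  ∂[v_0,v_4,v_5] = [v_4,v_5] − [v_0,v_5] + [v_0,v_4],
  ∂[v_0,v_3,v_5] = [v_3,v_5] − [v_0,v_5] + [v_0,v_3].
The 18×12 boundary matrix has rank 12 and Smith normal form diag(1,1,1,1,1,1,1,1,1,1,1,2).

Reading off H_k = ker ∂_k / im ∂_{k+1}:

  H_0: rank C_0 − rank ∂_1 = 7 − 6 = 1, and the invariant factors of ∂_1 are all 1, so H_0 = Z.
  H_1: rank ker ∂_1 − rank ∂_2 = (18 − 6) − 12 = 0, and ∂_2 has invariant factor 2 > 1, so H_1 = Z/2.
  H_2: rank ker ∂_2 − rank ∂_3 = (12 − 12) − 0 = 0, and there is no ∂_3, so H_2 = 0.

As a check, the Euler characteristic is 7 − 18 + 12 = 1, which agrees with 1 − 0 + 0 = 1.

Hence the Betti numbers are b_0 = 1, b_1 = 0, b_2 = 0.

b_0 = 1, b_1 = 0, b_2 = 0.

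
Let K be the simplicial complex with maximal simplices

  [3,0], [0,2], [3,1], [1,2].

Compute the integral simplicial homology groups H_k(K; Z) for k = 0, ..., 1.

H_0 ≅ Z,  H_1 ≅ Z.

K has 4 vertices, 4 edges.
rank ∂_0 = 0, rank ∂_1 = 3 ⇒ b_0 = 4 − 0 − 3 = 1; all invariant factors of ∂_1 are 1 so no torsion. So H_0 = Z.
rank ∂_1 = 3, rank ∂_2 = 0 ⇒ b_1 = 4 − 3 − 0 = 1. So H_1 = Z.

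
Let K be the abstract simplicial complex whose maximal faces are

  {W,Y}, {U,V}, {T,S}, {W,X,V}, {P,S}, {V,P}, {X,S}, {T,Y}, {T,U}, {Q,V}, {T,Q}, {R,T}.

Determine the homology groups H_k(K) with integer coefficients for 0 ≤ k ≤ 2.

Take the total order P < Q < R < S < T < U < V < W < X < Y on the vertex set. Then K (dimension 2) consists of the simplices:

  0-simplices (10): P, Q, R, S, T, U, V, W, X, Y
  1-simplices (14): PS, PV, QT, QV, RT, ST, SX, TU, TY, UV, VW, VX, WX, WY
  2-simplices (1): VWX

Hence C_0 ≅ Z^10, C_1 ≅ Z^14, C_2 ≅ Z^1.

Boundary ∂_1: C_1 → C_0 sends each edge [p,q] (with p < q) to q − p. For instance
  ∂PV = V − P.
The 10×14 boundary matrix has rank 9 and Smith normal form diag(1,1,1,1,1,1,1,1,1).

∂_2: C_2 → C_1 maps a triangle to the signed sum of its edges. For instance
  ∂VWX = WX − VX + VW.
This gives a 14×1 integer matrix of rank 1; reducing to Smith normal form yields diagonal entries (1).

From H_k ≅ ker(∂_k) / im(∂_{k+1}) we obtain:

  H_0: rank C_0 − rank ∂_1 = 10 − 9 = 1, and the invariant factors of ∂_1 are all 1, so H_0 = Z.
  H_1: rank ker ∂_1 − rank ∂_2 = (14 − 9) − 1 = 4, and the invariant factors of ∂_2 are all 1, so H_1 = Z^4.
  H_2: rank ker ∂_2 − rank ∂_3 = (1 − 1) − 0 = 0, and there is no ∂_3, so H_2 = 0.

As a check, the Euler characteristic is 10 − 14 + 1 = -3, which agrees with 1 − 4 + 0 = -3.

H_0 ≅ Z,  H_1 ≅ Z^4,  H_2 = 0.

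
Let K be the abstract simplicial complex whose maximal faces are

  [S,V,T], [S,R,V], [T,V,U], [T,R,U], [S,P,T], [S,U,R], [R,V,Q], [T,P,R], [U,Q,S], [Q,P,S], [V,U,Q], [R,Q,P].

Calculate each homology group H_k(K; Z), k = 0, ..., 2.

H_0 ≅ Z,  H_1 ≅ Z/2,  H_2 = 0.

K has 7 vertices, 18 edges, 12 triangles.
rank ∂_0 = 0, rank ∂_1 = 6 ⇒ b_0 = 7 − 0 − 6 = 1; all invariant factors of ∂_1 are 1 so no torsion. So H_0 ≅ Z.
rank ∂_1 = 6, rank ∂_2 = 12 ⇒ b_1 = 18 − 6 − 12 = 0; ∂_2 has invariant factor(s) [2] giving torsion. So H_1 ≅ Z/2.
rank ∂_2 = 12, rank ∂_3 = 0 ⇒ b_2 = 12 − 12 − 0 = 0. So H_2 ≅ 0.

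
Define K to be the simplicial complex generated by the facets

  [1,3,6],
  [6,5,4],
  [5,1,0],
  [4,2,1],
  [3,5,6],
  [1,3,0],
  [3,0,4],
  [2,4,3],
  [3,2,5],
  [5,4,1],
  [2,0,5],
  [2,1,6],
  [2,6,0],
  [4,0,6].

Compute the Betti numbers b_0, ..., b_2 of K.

We work with the vertex ordering 0 < 1 < 2 < 3 < 4 < 5 < 6. The simplices of K, each written with vertices in increasing order, are:

  0-simplices (7): [0], [1], [2], [3], [4], [5], [6]
  1-simplices (21): [0,1], [0,2], [0,3], [0,4], [0,5], [0,6], [1,2], [1,3], [1,4], [1,5], [1,6], [2,3], [2,4], [2,5], [2,6], [3,4], [3,5], [3,6], [4,5], [4,6], [5,6]
  2-simplices (14): [0,1,3], [0,1,5], [0,2,5], [0,2,6], [0,3,4], [0,4,6], [1,2,4], [1,2,6], [1,3,6], [1,4,5], [2,3,4], [2,3,5], [3,5,6], [4,5,6]

so the chain groups are C_0 ≅ Z^7, C_1 ≅ Z^21, C_2 ≅ Z^14.

∂_1: C_1 → C_0 maps an edge to its endpoints' difference, ∂[p,q] = q − p. For instance
  ∂[1,5] = [5] − [1].
The 7×21 boundary matrix has rank 6 and Smith normal form diag(1,1,1,1,1,1).

The boundary map ∂_2: C_2 → C_1 acts by ∂[p,q,r] = [q,r] − [p,r] + [p,q]. For instance
  ∂[1,4,5] = [4,5] − [1,5] + [1,4],
  ∂[2,3,5] = [3,5] − [2,5] + [2,3].
The resulting 21×14 matrix has rank 13, and its Smith normal form has invariant factors (1,1,1,1,1,1,1,1,1,1,1,1,1).

Now H_k = ker ∂_k / im ∂_{k+1}, so:

  H_0: rank C_0 − rank ∂_1 = 7 − 6 = 1, and the invariant factors of ∂_1 are all 1, so H_0 ≅ Z.
  H_1: rank ker ∂_1 − rank ∂_2 = (21 − 6) − 13 = 2, and the invariant factors of ∂_2 are all 1, so H_1 ≅ Z^2.
  H_2: rank ker ∂_2 − rank ∂_3 = (14 − 13) − 0 = 1, and there is no ∂_3, so H_2 ≅ Z.

(K is a triangulation of the torus T^2.)

Hence the Betti numbers are b_0 = 1, b_1 = 2, b_2 = 1.

b_0 = 1, b_1 = 2, b_2 = 1.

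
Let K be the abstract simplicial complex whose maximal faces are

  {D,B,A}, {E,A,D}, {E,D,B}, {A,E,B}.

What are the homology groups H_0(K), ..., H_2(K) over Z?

Fix the vertex order A < B < D < E and write every simplex with vertices in increasing order. Then dim K = 2 and the simplices of K are:

  0-simplices (4): A, B, D, E
  1-simplices (6): AB, AD, AE, BD, BE, DE
  2-simplices (4): ABD, ABE, ADE, BDE

so the chain groups are C_0 ≅ Z^4, C_1 ≅ Z^6, C_2 ≅ Z^4.

∂_1: C_1 → C_0 is given by ∂[p,q] = [q] − [p]. For instance
  ∂AB = B − A.
The resulting 4×6 matrix has rank 3, and its Smith normal form has invariant factors (1,1,1).

Boundary ∂_2: C_2 → C_1 acts by ∂[p,q,r] = [q,r] − [p,r] + [p,q]. For instance
  ∂ABD = BD − AD + AB,
  ∂BDE = DE − BE + BD.
The 6×4 boundary matrix has rank 3 and Smith normal form diag(1,1,1).

From H_k ≅ ker(∂_k) / im(∂_{k+1}) we obtain:

  H_0: rank C_0 − rank ∂_1 = 4 − 3 = 1, and the invariant factors of ∂_1 are all 1, so H_0 = Z.
  H_1: rank ker ∂_1 − rank ∂_2 = (6 − 3) − 3 = 0, and the invariant factors of ∂_2 are all 1, so H_1 = 0.
  H_2: rank ker ∂_2 − rank ∂_3 = (4 − 3) − 0 = 1, and there is no ∂_3, so H_2 = Z.

H_0 = Z,  H_1 = 0,  H_2 = Z.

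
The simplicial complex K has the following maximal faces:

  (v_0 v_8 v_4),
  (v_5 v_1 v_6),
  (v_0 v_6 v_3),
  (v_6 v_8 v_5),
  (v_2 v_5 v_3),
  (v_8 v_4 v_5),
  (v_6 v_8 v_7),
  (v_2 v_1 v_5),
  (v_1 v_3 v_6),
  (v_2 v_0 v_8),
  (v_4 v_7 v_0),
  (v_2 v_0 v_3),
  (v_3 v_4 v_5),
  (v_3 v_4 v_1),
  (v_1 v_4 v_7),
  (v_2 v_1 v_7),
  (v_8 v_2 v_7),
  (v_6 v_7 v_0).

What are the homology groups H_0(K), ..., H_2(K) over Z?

H_0 ≅ Z,  H_1 ≅ Z ⊕ Z/2,  H_2 = 0.

K has 9 vertices, 27 edges, 18 triangles.
rank ∂_0 = 0, rank ∂_1 = 8 ⇒ b_0 = 9 − 0 − 8 = 1; all invariant factors of ∂_1 are 1 so no torsion. So H_0 = Z.
rank ∂_1 = 8, rank ∂_2 = 18 ⇒ b_1 = 27 − 8 − 18 = 1; ∂_2 has invariant factor(s) [2] giving torsion. So H_1 = Z ⊕ Z/2.
rank ∂_2 = 18, rank ∂_3 = 0 ⇒ b_2 = 18 − 18 − 0 = 0. So H_2 = 0.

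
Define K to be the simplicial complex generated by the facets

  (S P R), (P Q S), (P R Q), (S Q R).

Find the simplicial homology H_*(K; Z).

H_0 = Z,  H_1 = 0,  H_2 = Z.

We work with the vertex ordering P < Q < R < S. The simplices of K, each written with vertices in increasing order, are:

  0-simplices (4): P, Q, R, S
  1-simplices (6): PQ, PR, PS, QR, QS, RS
  2-simplices (4): PQR, PQS, PRS, QRS

giving chain groups C_0 ≅ Z^4, C_1 ≅ Z^6, C_2 ≅ Z^4.

The boundary map ∂_1: C_1 → C_0 maps an edge to its endpoints' difference, ∂[p,q] = q − p. For instance
  ∂PR = R − P.
This gives a 4×6 integer matrix of rank 3; reducing to Smith normal form yields diagonal entries (1,1,1).

The boundary map ∂_2: C_2 → C_1 acts by ∂[p,q,r] = [q,r] − [p,r] + [p,q]. For instance
  ∂PRS = RS − PS + PR,
  ∂QRS = RS − QS + QR.
The 6×4 boundary matrix has rank 3 and Smith normal form diag(1,1,1).

Now H_k = ker ∂_k / im ∂_{k+1}, so:

  H_0: rank C_0 − rank ∂_1 = 4 − 3 = 1, and the invariant factors of ∂_1 are all 1, so H_0 = Z.
  H_1: rank ker ∂_1 − rank ∂_2 = (6 − 3) − 3 = 0, and the invariant factors of ∂_2 are all 1, so H_1 = 0.
  H_2: rank ker ∂_2 − rank ∂_3 = (4 − 3) − 0 = 1, and there is no ∂_3, so H_2 = Z.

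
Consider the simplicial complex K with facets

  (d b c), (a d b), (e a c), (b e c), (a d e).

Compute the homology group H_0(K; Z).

Order the vertices as a < b < c < d < e. Listing each simplex with vertices in this order, K has dimension 2 with simplices:

  0-simplices (5): a, b, c, d, e
  1-simplices (10): ab, ac, ad, ae, bc, bd, be, cd, ce, de
  2-simplices (5): abd, ace, ade, bcd, bce

giving chain groups C_0 ≅ Z^5, C_1 ≅ Z^10, C_2 ≅ Z^5.

The boundary map ∂_1: C_1 → C_0 maps an edge to its endpoints' difference, ∂[p,q] = q − p. For instance
  ∂ab = b − a.
The resulting 5×10 matrix has rank 4, and its Smith normal form has invariant factors (1,1,1,1).

The boundary map ∂_2: C_2 → C_1 sends each 2-simplex [p,q,r] to [q,r] − [p,r] + [p,q]. For instance
  ∂bce = ce − be + bc,
  ∂bcd = cd − bd + bc.
The 10×5 boundary matrix has rank 5 and Smith normal form diag(1,1,1,1,1).

From H_k ≅ ker(∂_k) / im(∂_{k+1}) we obtain:

  H_0: rank C_0 − rank ∂_1 = 5 − 4 = 1, and the invariant factors of ∂_1 are all 1, so H_0 ≅ Z.

(K is a triangulation of the Möbius band.)

H_0 ≅ Z.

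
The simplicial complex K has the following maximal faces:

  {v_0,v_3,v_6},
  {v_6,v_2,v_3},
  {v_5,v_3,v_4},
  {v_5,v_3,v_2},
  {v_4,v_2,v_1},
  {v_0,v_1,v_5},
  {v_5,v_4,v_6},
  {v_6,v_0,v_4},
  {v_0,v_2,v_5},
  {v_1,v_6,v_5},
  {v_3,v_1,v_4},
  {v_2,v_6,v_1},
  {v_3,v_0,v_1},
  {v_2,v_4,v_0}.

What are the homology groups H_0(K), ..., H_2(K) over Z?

Take the total order v_0 < v_1 < v_2 < v_3 < v_4 < v_5 < v_6 on the vertex set. Then K (dimension 2) consists of the simplices:

  0-simplices (7): [v_0], [v_1], [v_2], [v_3], [v_4], [v_5], [v_6]
  1-simplices (21): (21 of them)
  2-simplices (14): (14 of them)

giving chain groups C_0 ≅ Z^7, C_1 ≅ Z^21, C_2 ≅ Z^14.

∂_1: C_1 → C_0 sends each edge [p,q] (with p < q) to q − p. For instance
  ∂[v_3,v_4] = [v_4] − [v_3].
The resulting 7×21 matrix has rank 6, and its Smith normal form has invariant factors (1,1,1,1,1,1).

∂_2: C_2 → C_1 maps a triangle to the signed sum of its edges. For instance
  ∂[v_0,v_2,v_4] = [v_2,v_4] − [v_0,v_4] + [v_0,v_2],
  ∂[v_0,v_1,v_3] = [v_1,v_3] − [v_0,v_3] + [v_0,v_1].
The resulting 21×14 matrix has rank 13, and its Smith normal form has invariant factors (1,1,1,1,1,1,1,1,1,1,1,1,1).

Reading off H_k = ker ∂_k / im ∂_{k+1}:

  H_0: rank C_0 − rank ∂_1 = 7 − 6 = 1, and the invariant factors of ∂_1 are all 1, so H_0 = Z.
  H_1: rank ker ∂_1 − rank ∂_2 = (21 − 6) − 13 = 2, and the invariant factors of ∂_2 are all 1, so H_1 = Z^2.
  H_2: rank ker ∂_2 − rank ∂_3 = (14 − 13) − 0 = 1, and there is no ∂_3, so H_2 = Z.

H_0 ≅ Z,  H_1 ≅ Z^2,  H_2 ≅ Z.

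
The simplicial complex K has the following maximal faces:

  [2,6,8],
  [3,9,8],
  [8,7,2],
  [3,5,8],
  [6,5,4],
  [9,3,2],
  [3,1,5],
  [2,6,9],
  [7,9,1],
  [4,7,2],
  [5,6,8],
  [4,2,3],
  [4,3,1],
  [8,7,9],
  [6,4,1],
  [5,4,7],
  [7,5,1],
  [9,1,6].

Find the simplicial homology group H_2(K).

H_2 ≅ 0.

Fix the vertex order 1 < 2 < 3 < 4 < 5 < 6 < 7 < 8 < 9 and write every simplex with vertices in increasing order. Then dim K = 2 and the simplices of K are:

  0-simplices (9): [1], [2], [3], [4], [5], [6], [7], [8], [9]
  1-simplices (27): (27 of them)
  2-simplices (18): [1,3,4], [1,3,5], [1,4,6], [1,5,7], [1,6,9], [1,7,9], [2,3,4], [2,3,9], [2,4,7], [2,6,8], [2,6,9], [2,7,8], [3,5,8], [3,8,9], [4,5,6], [4,5,7], [5,6,8], [7,8,9]

so the chain groups are C_0 ≅ Z^9, C_1 ≅ Z^27, C_2 ≅ Z^18.

Boundary ∂_1: C_1 → C_0 is given by ∂[p,q] = [q] − [p]. For instance
  ∂[8,9] = [9] − [8].
As a 9×27 matrix over Z this has rank 8, with invariant factors (1,1,1,1,1,1,1,1).

The boundary map ∂_2: C_2 → C_1 acts by ∂[p,q,r] = [q,r] − [p,r] + [p,q]. For instance
  ∂[4,5,7] = [5,7] − [4,7] + [4,5],
  ∂[2,3,4] = [3,4] − [2,4] + [2,3].
The resulting 27×18 matrix has rank 18, and its Smith normal form has invariant factors (1,1,1,1,1,1,1,1,1,1,1,1,1,1,1,1,1,2).

Now H_k = ker ∂_k / im ∂_{k+1}, so:

  H_2: rank ker ∂_2 − rank ∂_3 = (18 − 18) − 0 = 0, and there is no ∂_3, so H_2 = 0.

(K is a triangulation of the Klein bottle.)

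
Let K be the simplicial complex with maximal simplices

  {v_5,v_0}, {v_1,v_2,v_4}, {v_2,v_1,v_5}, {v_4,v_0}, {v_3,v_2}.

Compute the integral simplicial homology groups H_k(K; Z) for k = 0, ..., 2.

H_0 = Z,  H_1 = Z,  H_2 = 0.

Order the vertices as v_0 < v_1 < v_2 < v_3 < v_4 < v_5. Listing each simplex with vertices in this order, K has dimension 2 with simplices:

  0-simplices (6): [v_0], [v_1], [v_2], [v_3], [v_4], [v_5]
  1-simplices (8): [v_0,v_4], [v_0,v_5], [v_1,v_2], [v_1,v_4], [v_1,v_5], [v_2,v_3], [v_2,v_4], [v_2,v_5]
  2-simplices (2): [v_1,v_2,v_4], [v_1,v_2,v_5]

so the chain groups are C_0 ≅ Z^6, C_1 ≅ Z^8, C_2 ≅ Z^2.

∂_1: C_1 → C_0 is given by ∂[p,q] = [q] − [p]. For instance
  ∂[v_1,v_5] = [v_5] − [v_1].
This gives a 6×8 integer matrix of rank 5; reducing to Smith normal form yields diagonal entries (1,1,1,1,1).

∂_2: C_2 → C_1 maps a triangle to the signed sum of its edges. For instance
  ∂[v_1,v_2,v_4] = [v_2,v_4] − [v_1,v_4] + [v_1,v_2],
  ∂[v_1,v_2,v_5] = [v_2,v_5] − [v_1,v_5] + [v_1,v_2].
The resulting 8×2 matrix has rank 2, and its Smith normal form has invariant factors (1,1).

From H_k ≅ ker(∂_k) / im(∂_{k+1}) we obtain:

  H_0: rank C_0 − rank ∂_1 = 6 − 5 = 1, and the invariant factors of ∂_1 are all 1, so H_0 ≅ Z.
  H_1: rank ker ∂_1 − rank ∂_2 = (8 − 5) − 2 = 1, and the invariant factors of ∂_2 are all 1, so H_1 ≅ Z.
  H_2: rank ker ∂_2 − rank ∂_3 = (2 − 2) − 0 = 0, and there is no ∂_3, so H_2 ≅ 0.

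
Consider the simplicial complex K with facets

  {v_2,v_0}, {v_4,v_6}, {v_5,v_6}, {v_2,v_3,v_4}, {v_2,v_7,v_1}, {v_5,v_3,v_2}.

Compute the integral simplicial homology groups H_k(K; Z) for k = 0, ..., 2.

Order the vertices as v_0 < v_1 < v_2 < v_3 < v_4 < v_5 < v_6 < v_7. Listing each simplex with vertices in this order, K has dimension 2 with simplices:

  0-simplices (8): [v_0], [v_1], [v_2], [v_3], [v_4], [v_5], [v_6], [v_7]
  1-simplices (11): [v_0,v_2], [v_1,v_2], [v_1,v_7], [v_2,v_3], [v_2,v_4], [v_2,v_5], [v_2,v_7], [v_3,v_4], [v_3,v_5], [v_4,v_6], [v_5,v_6]
  2-simplices (3): [v_1,v_2,v_7], [v_2,v_3,v_4], [v_2,v_3,v_5]

Hence C_0 ≅ Z^8, C_1 ≅ Z^11, C_2 ≅ Z^3.

The boundary map ∂_1: C_1 → C_0 sends each edge [p,q] (with p < q) to q − p.
The resulting 8×11 matrix has rank 7, and its Smith normal form has invariant factors (1,1,1,1,1,1,1).

The boundary map ∂_2: C_2 → C_1 acts by ∂[p,q,r] = [q,r] − [p,r] + [p,q]. For instance
  ∂[v_2,v_3,v_5] = [v_3,v_5] − [v_2,v_5] + [v_2,v_3],
  ∂[v_2,v_3,v_4] = [v_3,v_4] − [v_2,v_4] + [v_2,v_3].
This gives a 11×3 integer matrix of rank 3; reducing to Smith normal form yields diagonal entries (1,1,1).

Computing H_k = (kernel of ∂_k) / (image of ∂_{k+1}):

  H_0: rank C_0 − rank ∂_1 = 8 − 7 = 1, and the invariant factors of ∂_1 are all 1, so H_0 ≅ Z.
  H_1: rank ker ∂_1 − rank ∂_2 = (11 − 7) − 3 = 1, and the invariant factors of ∂_2 are all 1, so H_1 ≅ Z.
  H_2: rank ker ∂_2 − rank ∂_3 = (3 − 3) − 0 = 0, and there is no ∂_3, so H_2 ≅ 0.

H_0 = Z,  H_1 = Z,  H_2 = 0.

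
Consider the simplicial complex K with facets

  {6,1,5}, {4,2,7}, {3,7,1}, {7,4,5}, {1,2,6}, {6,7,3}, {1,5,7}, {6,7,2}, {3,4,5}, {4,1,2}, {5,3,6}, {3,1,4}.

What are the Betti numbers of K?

b_0 = 1, b_1 = 0, b_2 = 0.

Fix the vertex order 1 < 2 < 3 < 4 < 5 < 6 < 7 and write every simplex with vertices in increasing order. Then dim K = 2 and the simplices of K are:

  0-simplices (7): [1], [2], [3], [4], [5], [6], [7]
  1-simplices (18): [1,2], [1,3], [1,4], [1,5], [1,6], [1,7], [2,4], [2,6], [2,7], [3,4], [3,5], [3,6], [3,7], [4,5], [4,7], [5,6], [5,7], [6,7]
  2-simplices (12): [1,2,4], [1,2,6], [1,3,4], [1,3,7], [1,5,6], [1,5,7], [2,4,7], [2,6,7], [3,4,5], [3,5,6], [3,6,7], [4,5,7]

Hence C_0 ≅ Z^7, C_1 ≅ Z^18, C_2 ≅ Z^12.

The boundary map ∂_1: C_1 → C_0 sends each edge [p,q] (with p < q) to q − p.
This gives a 7×18 integer matrix of rank 6; reducing to Smith normal form yields diagonal entries (1,1,1,1,1,1).

Boundary ∂_2: C_2 → C_1 maps a triangle to the signed sum of its edges. For instance
  ∂[1,3,7] = [3,7] − [1,7] + [1,3],
  ∂[1,5,7] = [5,7] − [1,7] + [1,5].
The resulting 18×12 matrix has rank 12, and its Smith normal form has invariant factors (1,1,1,1,1,1,1,1,1,1,1,2).

From H_k ≅ ker(∂_k) / im(∂_{k+1}) we obtain:

  H_0: rank C_0 − rank ∂_1 = 7 − 6 = 1, and the invariant factors of ∂_1 are all 1, so H_0 ≅ Z.
  H_1: rank ker ∂_1 − rank ∂_2 = (18 − 6) − 12 = 0, and ∂_2 has invariant factor 2 > 1, so H_1 ≅ Z/2.
  H_2: rank ker ∂_2 − rank ∂_3 = (12 − 12) − 0 = 0, and there is no ∂_3, so H_2 ≅ 0.

As a check, the Euler characteristic is 7 − 18 + 12 = 1, which agrees with 1 − 0 + 0 = 1.

Hence the Betti numbers are b_0 = 1, b_1 = 0, b_2 = 0.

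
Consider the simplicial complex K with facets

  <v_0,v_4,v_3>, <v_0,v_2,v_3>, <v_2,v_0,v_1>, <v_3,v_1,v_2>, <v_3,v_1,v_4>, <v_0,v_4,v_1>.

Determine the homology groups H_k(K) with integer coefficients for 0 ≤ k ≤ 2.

We work with the vertex ordering v_0 < v_1 < v_2 < v_3 < v_4. The simplices of K, each written with vertices in increasing order, are:

  0-simplices (5): [v_0], [v_1], [v_2], [v_3], [v_4]
  1-simplices (9): [v_0,v_1], [v_0,v_2], [v_0,v_3], [v_0,v_4], [v_1,v_2], [v_1,v_3], [v_1,v_4], [v_2,v_3], [v_3,v_4]
  2-simplices (6): [v_0,v_1,v_2], [v_0,v_1,v_4], [v_0,v_2,v_3], [v_0,v_3,v_4], [v_1,v_2,v_3], [v_1,v_3,v_4]

giving chain groups C_0 ≅ Z^5, C_1 ≅ Z^9, C_2 ≅ Z^6.

Boundary ∂_1: C_1 → C_0 maps an edge to its endpoints' difference, ∂[p,q] = q − p. For instance
  ∂[v_1,v_3] = [v_3] − [v_1].
The resulting 5×9 matrix has rank 4, and its Smith normal form has invariant factors (1,1,1,1).

Boundary ∂_2: C_2 → C_1 maps a triangle to the signed sum of its edges. For instance
  ∂[v_1,v_2,v_3] = [v_2,v_3] − [v_1,v_3] + [v_1,v_2],
  ∂[v_0,v_1,v_4] = [v_1,v_4] − [v_0,v_4] + [v_0,v_1].
This gives a 9×6 integer matrix of rank 5; reducing to Smith normal form yields diagonal entries (1,1,1,1,1).

Computing H_k = (kernel of ∂_k) / (image of ∂_{k+1}):

  H_0: rank C_0 − rank ∂_1 = 5 − 4 = 1, and the invariant factors of ∂_1 are all 1, so H_0 = Z.
  H_1: rank ker ∂_1 − rank ∂_2 = (9 − 4) − 5 = 0, and the invariant factors of ∂_2 are all 1, so H_1 = 0.
  H_2: rank ker ∂_2 − rank ∂_3 = (6 − 5) − 0 = 1, and there is no ∂_3, so H_2 = Z.

As a check, the Euler characteristic is 5 − 9 + 6 = 2, which agrees with 1 − 0 + 1 = 2.
(K is a triangulation of the 2-sphere S^2.)

H_0 ≅ Z,  H_1 = 0,  H_2 ≅ Z.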